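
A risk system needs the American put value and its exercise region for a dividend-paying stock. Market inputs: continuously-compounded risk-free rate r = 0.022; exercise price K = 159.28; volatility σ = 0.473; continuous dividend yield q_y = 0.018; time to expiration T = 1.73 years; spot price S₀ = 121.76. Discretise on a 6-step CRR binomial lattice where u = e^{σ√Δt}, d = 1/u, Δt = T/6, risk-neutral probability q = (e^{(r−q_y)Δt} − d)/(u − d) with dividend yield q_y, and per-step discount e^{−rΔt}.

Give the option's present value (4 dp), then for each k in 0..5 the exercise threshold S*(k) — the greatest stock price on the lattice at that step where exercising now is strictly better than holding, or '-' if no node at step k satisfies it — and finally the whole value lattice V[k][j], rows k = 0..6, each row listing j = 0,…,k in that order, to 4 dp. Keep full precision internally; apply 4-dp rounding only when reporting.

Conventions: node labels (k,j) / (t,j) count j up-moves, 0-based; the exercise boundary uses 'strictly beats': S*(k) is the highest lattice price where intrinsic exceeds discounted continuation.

price = 55.4505
boundary = - - - 56.8318 73.2649 94.4496
tree:
55.4505
70.5178 37.0067
86.6342 50.9521 19.7287
102.4482 67.6885 30.3109 6.4965
115.1954 86.0151 45.2584 11.6557 0.0000
125.0834 102.4482 64.8304 20.9123 0.0000 0.0000
132.7536 115.1954 86.0151 37.5200 0.0000 0.0000 0.0000

Δt=0.28833  u=1.28915  d=0.77570  q=0.43909  discount=0.99368
step 6 (expiry): payoffs max(K−S,0) = 132.7536 115.1954 86.0151 37.5200 0.0000 0.0000 0.0000
step 5: (k=5,j=0): S=34.1966, K−S=125.0834, hold=124.2533 ⇒ V=125.0834 exercise | (k=5,j=1): S=56.8318, K−S=102.4482, hold=101.7352 ⇒ V=102.4482 exercise | (k=5,j=2): S=94.4496, K−S=64.8304, hold=64.3121 ⇒ V=64.8304 exercise | (k=5,j=3): S=156.9673, K−S=2.3127, hold=20.9123 ⇒ V=20.9123 continue | (k=5,j=4): S=260.8662, K−S=0.0000, hold=0.0000 ⇒ V=0.0000 continue | (k=5,j=5): S=433.5375, K−S=0.0000, hold=0.0000 ⇒ V=0.0000 continue  boundary S*=94.4496
step 4: (k=4,j=0): S=44.0846, K−S=115.1954, hold=114.4164 ⇒ V=115.1954 exercise | (k=4,j=1): S=73.2649, K−S=86.0151, hold=85.3872 ⇒ V=86.0151 exercise | (k=4,j=2): S=121.7600, K−S=37.5200, hold=45.2584 ⇒ V=45.2584 continue | (k=4,j=3): S=202.3548, K−S=0.0000, hold=11.6557 ⇒ V=11.6557 continue | (k=4,j=4): S=336.2964, K−S=0.0000, hold=0.0000 ⇒ V=0.0000 continue  boundary S*=73.2649
step 3: (k=3,j=0): S=56.8318, K−S=102.4482, hold=101.7352 ⇒ V=102.4482 exercise | (k=3,j=1): S=94.4496, K−S=64.8304, hold=67.6885 ⇒ V=67.6885 continue | (k=3,j=2): S=156.9673, K−S=2.3127, hold=30.3109 ⇒ V=30.3109 continue | (k=3,j=3): S=260.8662, K−S=0.0000, hold=6.4965 ⇒ V=6.4965 continue  boundary S*=56.8318
step 2: (k=2,j=0): S=73.2649, K−S=86.0151, hold=86.6342 ⇒ V=86.6342 continue | (k=2,j=1): S=121.7600, K−S=37.5200, hold=50.9521 ⇒ V=50.9521 continue | (k=2,j=2): S=202.3548, K−S=0.0000, hold=19.7287 ⇒ V=19.7287 continue  boundary S*=-
step 1: (k=1,j=0): S=94.4496, K−S=64.8304, hold=70.5178 ⇒ V=70.5178 continue | (k=1,j=1): S=156.9673, K−S=2.3127, hold=37.0067 ⇒ V=37.0067 continue  boundary S*=-
step 0: (k=0,j=0): S=121.7600, K−S=37.5200, hold=55.4505 ⇒ V=55.4505 continue  boundary S*=-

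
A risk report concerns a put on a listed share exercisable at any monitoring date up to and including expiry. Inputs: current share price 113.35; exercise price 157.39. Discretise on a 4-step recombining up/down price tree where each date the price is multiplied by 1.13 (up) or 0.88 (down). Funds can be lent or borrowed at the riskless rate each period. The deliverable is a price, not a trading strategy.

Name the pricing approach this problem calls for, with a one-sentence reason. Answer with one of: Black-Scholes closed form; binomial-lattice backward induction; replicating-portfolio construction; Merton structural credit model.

Key observation: early exercise of the strike-157.39 put must be checked at each of the 4 dates (spot 113.35), which forces a node-by-node comparison of intrinsic and continuation value backward from expiry.

framework: binomial-lattice backward induction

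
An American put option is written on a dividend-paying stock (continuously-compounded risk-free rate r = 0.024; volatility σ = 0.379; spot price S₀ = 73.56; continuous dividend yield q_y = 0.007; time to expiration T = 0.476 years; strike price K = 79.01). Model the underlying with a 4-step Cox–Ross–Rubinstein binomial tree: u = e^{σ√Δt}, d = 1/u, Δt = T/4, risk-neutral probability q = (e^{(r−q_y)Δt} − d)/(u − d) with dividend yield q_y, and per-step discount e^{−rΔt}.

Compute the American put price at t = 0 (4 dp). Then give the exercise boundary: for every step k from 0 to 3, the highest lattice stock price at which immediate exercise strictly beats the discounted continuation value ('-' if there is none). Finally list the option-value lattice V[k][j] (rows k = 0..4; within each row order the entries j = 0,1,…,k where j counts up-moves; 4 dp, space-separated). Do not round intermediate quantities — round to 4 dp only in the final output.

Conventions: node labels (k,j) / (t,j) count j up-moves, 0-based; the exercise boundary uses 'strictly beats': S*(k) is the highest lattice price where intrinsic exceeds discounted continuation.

price = 10.8902
boundary = - - 56.6345 64.5448
tree:
10.8902
15.9387 5.3777
22.3755 8.9227 1.4931
29.3163 14.4652 2.8526 0.0000
35.4065 22.3755 5.4500 0.0000 0.0000

params: Δt=0.11900 u=1.13967 d=0.87744 q=0.47508 e^(-rΔt)=0.99715
t_4 payoffs: 35.4065 22.3755 5.4500 0.0000 0.0000
t_3: node(3,0) S=49.6937 payoff=29.3163 vs cont=29.1324 → 29.3163 [stop]  node(3,1) S=64.5448 payoff=14.4652 vs cont=14.2936 → 14.4652 [stop]  node(3,2) S=83.8343 payoff=0.0000 vs cont=2.8526 → 2.8526 [wait]  node(3,3) S=108.8886 payoff=0.0000 vs cont=0.0000 → 0.0000 [wait]  ⇒ S*(3)=64.5448
t_2: node(2,0) S=56.6345 payoff=22.3755 vs cont=22.1973 → 22.3755 [stop]  node(2,1) S=73.5600 payoff=5.4500 vs cont=8.9227 → 8.9227 [wait]  node(2,2) S=95.5437 payoff=0.0000 vs cont=1.4931 → 1.4931 [wait]  ⇒ S*(2)=56.6345
t_1: node(1,0) S=64.5448 payoff=14.4652 vs cont=15.9387 → 15.9387 [wait]  node(1,1) S=83.8343 payoff=0.0000 vs cont=5.3777 → 5.3777 [wait]  ⇒ S*(1)=-
t_0: node(0,0) S=73.5600 payoff=5.4500 vs cont=10.8902 → 10.8902 [wait]  ⇒ S*(0)=-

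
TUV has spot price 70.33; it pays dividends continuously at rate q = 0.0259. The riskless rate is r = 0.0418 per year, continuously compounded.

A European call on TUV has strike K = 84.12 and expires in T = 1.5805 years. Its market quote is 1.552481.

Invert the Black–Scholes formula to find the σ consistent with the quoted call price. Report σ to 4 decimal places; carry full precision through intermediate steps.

At σ = 0.1481 the Black–Scholes value reproduces the quote:
σ√T = 0.1481·√1.5805 = 0.186188
d₁ = (ln(S/K) + (r−q+σ²/2)T) / (σ√T) = (ln(70.33/84.12) + (0.0418−0.0259+0.1481²/2)·1.5805) / 0.186188 = (-0.179046 + 0.042463) / 0.186188 = -0.733574
d₂ = d₁ − σ√T = -0.733574 − 0.186188 = -0.919763
e^{−rT} = 0.936070
e^{−qT} = 0.959892
N(d₁) = 0.231604,  N(d₂) = 0.178848
V = S·e^{−qT}·N(d₁) − K·e^{−rT}·N(d₂) = 15.635404 − 14.082923 = 1.552481 (matching the quote); vega is positive throughout, so no other σ reproduces this price

sigma = 0.1481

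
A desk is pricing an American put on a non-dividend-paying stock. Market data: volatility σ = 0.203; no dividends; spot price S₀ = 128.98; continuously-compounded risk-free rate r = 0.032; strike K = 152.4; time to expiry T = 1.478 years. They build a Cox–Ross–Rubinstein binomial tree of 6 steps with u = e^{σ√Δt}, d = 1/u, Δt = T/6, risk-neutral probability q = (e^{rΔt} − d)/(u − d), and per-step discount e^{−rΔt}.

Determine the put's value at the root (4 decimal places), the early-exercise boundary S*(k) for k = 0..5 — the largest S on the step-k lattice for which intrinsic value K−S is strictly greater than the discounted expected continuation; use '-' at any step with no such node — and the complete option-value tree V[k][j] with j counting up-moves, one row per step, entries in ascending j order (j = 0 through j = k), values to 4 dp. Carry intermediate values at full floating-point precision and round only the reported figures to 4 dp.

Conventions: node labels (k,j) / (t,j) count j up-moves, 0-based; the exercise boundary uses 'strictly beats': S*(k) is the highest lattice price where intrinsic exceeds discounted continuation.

price = 25.3710
boundary = - 116.6181 105.4410 116.6181 128.9800 116.6181
tree:
25.3710
35.7819 15.9195
46.9590 24.4270 8.1217
57.0648 35.7819 14.0684 2.6249
66.2021 46.9590 23.4200 5.4443 0.0000
74.4636 57.0648 35.7819 11.2918 0.0000 0.0000
81.9333 66.2021 46.9590 23.4200 0.0000 0.0000 0.0000

params: Δt=0.24633 u=1.10600 d=0.90416 q=0.51404 e^(-rΔt)=0.99215
t_6 payoffs: 81.9333 66.2021 46.9590 23.4200 0.0000 0.0000 0.0000
t_5: node(5,0) S=77.9364 payoff=74.4636 vs cont=73.2670 → 74.4636 [stop]  node(5,1) S=95.3352 payoff=57.0648 vs cont=55.8683 → 57.0648 [stop]  node(5,2) S=116.6181 payoff=35.7819 vs cont=34.5853 → 35.7819 [stop]  node(5,3) S=142.6523 payoff=9.7477 vs cont=11.2918 → 11.2918 [wait]  node(5,4) S=174.4985 payoff=0.0000 vs cont=0.0000 → 0.0000 [wait]  node(5,5) S=213.4541 payoff=0.0000 vs cont=0.0000 → 0.0000 [wait]  ⇒ S*(5)=116.6181
t_4: node(4,0) S=86.1979 payoff=66.2021 vs cont=65.0055 → 66.2021 [stop]  node(4,1) S=105.4410 payoff=46.9590 vs cont=45.7624 → 46.9590 [stop]  node(4,2) S=128.9800 payoff=23.4200 vs cont=23.0109 → 23.4200 [stop]  node(4,3) S=157.7739 payoff=0.0000 vs cont=5.4443 → 5.4443 [wait]  node(4,4) S=192.9959 payoff=0.0000 vs cont=0.0000 → 0.0000 [wait]  ⇒ S*(4)=128.9800
t_3: node(3,0) S=95.3352 payoff=57.0648 vs cont=55.8683 → 57.0648 [stop]  node(3,1) S=116.6181 payoff=35.7819 vs cont=34.5853 → 35.7819 [stop]  node(3,2) S=142.6523 payoff=9.7477 vs cont=14.0684 → 14.0684 [wait]  node(3,3) S=174.4985 payoff=0.0000 vs cont=2.6249 → 2.6249 [wait]  ⇒ S*(3)=116.6181
t_2: node(2,0) S=105.4410 payoff=46.9590 vs cont=45.7624 → 46.9590 [stop]  node(2,1) S=128.9800 payoff=23.4200 vs cont=24.4270 → 24.4270 [wait]  node(2,2) S=157.7739 payoff=0.0000 vs cont=8.1217 → 8.1217 [wait]  ⇒ S*(2)=105.4410
t_1: node(1,0) S=116.6181 payoff=35.7819 vs cont=35.0989 → 35.7819 [stop]  node(1,1) S=142.6523 payoff=9.7477 vs cont=15.9195 → 15.9195 [wait]  ⇒ S*(1)=116.6181
t_0: node(0,0) S=128.9800 payoff=23.4200 vs cont=25.3710 → 25.3710 [wait]  ⇒ S*(0)=-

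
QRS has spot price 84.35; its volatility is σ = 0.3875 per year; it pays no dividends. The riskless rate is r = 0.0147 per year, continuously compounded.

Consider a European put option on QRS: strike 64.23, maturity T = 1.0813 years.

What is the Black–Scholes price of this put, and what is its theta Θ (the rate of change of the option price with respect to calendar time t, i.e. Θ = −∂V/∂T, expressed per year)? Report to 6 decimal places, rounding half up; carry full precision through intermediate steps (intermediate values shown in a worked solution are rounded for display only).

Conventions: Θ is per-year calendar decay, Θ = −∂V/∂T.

price = 4.046288
Θ = -3.834978

σ√T = 0.3875·√1.0813 = 0.402944
d₁ = (ln(S/K) + (r+σ²/2)T) / (σ√T) = (ln(84.35/64.23) + (0.0147+0.3875²/2)·1.0813) / 0.402944 = (0.272504 + 0.097077) / 0.402944 = 0.917203
d₂ = d₁ − σ√T = 0.917203 − 0.402944 = 0.514259
e^{−rT} = 0.984231
N(−d₁) = 0.179518,  N(−d₂) = 0.303536
Put price V = K·e^{−rT}·N(−d₂) − S·N(−d₁) = 19.188645 − 15.142357 = 4.046288
φ(d₁) = (1/√(2π))·e^{−d₁²/2} = 0.261959
Θ = −S·φ(d₁)·σ/(2√T) + r·K·e^{−rT}·N(−d₂) = −4.117051 + 0.282073 = -3.834978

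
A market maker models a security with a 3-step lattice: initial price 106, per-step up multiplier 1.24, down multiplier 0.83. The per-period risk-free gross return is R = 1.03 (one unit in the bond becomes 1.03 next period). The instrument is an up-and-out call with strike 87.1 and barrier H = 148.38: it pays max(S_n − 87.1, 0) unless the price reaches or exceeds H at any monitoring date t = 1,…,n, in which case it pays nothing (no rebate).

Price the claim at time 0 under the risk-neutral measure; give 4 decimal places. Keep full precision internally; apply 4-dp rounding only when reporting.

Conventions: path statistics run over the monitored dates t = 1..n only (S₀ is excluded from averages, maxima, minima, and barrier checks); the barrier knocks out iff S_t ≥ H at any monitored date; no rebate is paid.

price = 11.9590

Risk-neutral up-probability p* = (R−d)/(u−d) = (1.03−0.83)/(1.24−0.83) = 0.4878; the claim prices as the p*-weighted sum of path payoffs discounted by R^3.
Enumerate all 2^3 = 8 price paths (U = up ×1.24, D = down ×0.83); each path with k up-moves has probability p*^k·(1−p*)^(3−k).
DDD: M=87.9800, payoff=0.0000, prob=0.134371
UDD: M=131.4400, payoff=3.4490, prob=0.127973
DUD: M=109.0952, payoff=3.4490, prob=0.127973
UUD: M=162.9856, payoff=0.0000, prob=0.121879
DDU: M=90.5490, payoff=3.4490, prob=0.127973
UDU: M=135.2780, payoff=48.1780, prob=0.121879
DUU: M=135.2780, payoff=48.1780, prob=0.121879
UUU: M=202.1021, payoff=0.0000, prob=0.116075
Price = Σ prob·payoff / R^3 = 13.067892 / 1.092727 = 11.9590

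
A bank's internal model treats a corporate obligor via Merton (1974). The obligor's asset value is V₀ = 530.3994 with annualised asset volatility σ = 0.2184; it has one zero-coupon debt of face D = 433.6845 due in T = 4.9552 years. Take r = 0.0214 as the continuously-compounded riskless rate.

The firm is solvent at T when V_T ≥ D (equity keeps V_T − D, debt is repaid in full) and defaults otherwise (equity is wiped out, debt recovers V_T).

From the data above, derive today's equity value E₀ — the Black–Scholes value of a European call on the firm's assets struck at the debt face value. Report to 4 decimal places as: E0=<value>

E0=175.1659

Work the structural quantities from V₀ = 530.3994 against face 433.6845:
d₁ = [ln(V₀/D) + (r + σ²/2)T] / (σ√T)
   = [ln(530.3994/433.6845) + (0.0214 + 0.5·0.2184²)·4.9552] / (0.2184·√4.9552)
   = [0.201313 + 0.224219] / 0.486164 = 0.875284
d₂ = d₁ − σ√T = 0.875284 − 0.486164 = 0.389120
N(d₁) = 0.809290,  N(d₂) = 0.651406,  e^(−rT) = 0.899388
E₀ = V₀·N(d₁) − D·e^(−rT)·N(d₂)
   = 530.3994·0.809290 − 433.6845·0.899388·0.651406 = 175.165850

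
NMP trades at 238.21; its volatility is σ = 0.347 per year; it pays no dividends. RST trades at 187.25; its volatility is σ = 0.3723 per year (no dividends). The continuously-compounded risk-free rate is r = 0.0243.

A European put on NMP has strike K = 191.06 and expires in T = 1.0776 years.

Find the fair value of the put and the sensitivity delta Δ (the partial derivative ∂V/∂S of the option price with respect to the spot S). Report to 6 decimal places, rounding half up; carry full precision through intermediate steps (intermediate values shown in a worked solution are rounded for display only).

σ√T = 0.347·√1.0776 = 0.360212
d₁ = (ln(S/K) + (r+σ²/2)T) / (σ√T) = (ln(238.21/191.06) + (0.0243+0.347²/2)·1.0776) / 0.360212 = (0.220565 + 0.091062) / 0.360212 = 0.865121
d₂ = d₁ − σ√T = 0.865121 − 0.360212 = 0.504909
e^{−rT} = 0.974154
N(−d₁) = 0.193486,  N(−d₂) = 0.306811
Put price V = K·e^{−rT}·N(−d₂) − S·N(−d₁) = 57.104295 − 46.090319 = 11.013976
Δ = −N(−d₁) = -0.193486

price = 11.013976
Δ = -0.193486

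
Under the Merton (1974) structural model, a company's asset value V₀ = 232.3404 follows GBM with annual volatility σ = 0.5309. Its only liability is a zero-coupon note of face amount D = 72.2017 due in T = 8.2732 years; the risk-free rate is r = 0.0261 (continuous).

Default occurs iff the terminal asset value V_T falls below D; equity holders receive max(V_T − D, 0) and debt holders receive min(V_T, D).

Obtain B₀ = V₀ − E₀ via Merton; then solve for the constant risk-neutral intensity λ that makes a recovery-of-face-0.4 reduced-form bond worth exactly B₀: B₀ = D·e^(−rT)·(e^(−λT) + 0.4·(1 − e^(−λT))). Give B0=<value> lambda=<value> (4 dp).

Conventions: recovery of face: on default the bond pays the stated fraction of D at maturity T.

Equity is a call on the firm's assets struck at D = 72.2017:
d₁ = [ln(V₀/D) + (r + σ²/2)T] / (σ√T)
   = [ln(232.3404/72.2017) + (0.0261 + 0.5·0.5309²)·8.2732] / (0.5309·√8.2732)
   = [1.168740 + 1.381851] / 1.527037 = 1.670288
d₂ = d₁ − σ√T = 1.670288 − 1.527037 = 0.143251
N(d₁) = 0.952569,  N(d₂) = 0.556954,  e^(−rT) = 0.805791
E₀ = V₀·N(d₁) − D·e^(−rT)·N(d₂)
   = 232.3404·0.952569 − 72.2017·0.805791·0.556954 = 188.916904
B₀ = V₀ − E₀ = 232.3404 − 188.916904 = 43.423496
e^(−λT) = (B₀·e^(rT)/D − 0.4)/(1 − 0.4) = (43.4235·1.241016/72.2017 − 0.4)/0.6 = 0.57728523
λ = −ln(0.57728523)/8.2732 = 0.066409

B0=43.4235 lambda=0.0664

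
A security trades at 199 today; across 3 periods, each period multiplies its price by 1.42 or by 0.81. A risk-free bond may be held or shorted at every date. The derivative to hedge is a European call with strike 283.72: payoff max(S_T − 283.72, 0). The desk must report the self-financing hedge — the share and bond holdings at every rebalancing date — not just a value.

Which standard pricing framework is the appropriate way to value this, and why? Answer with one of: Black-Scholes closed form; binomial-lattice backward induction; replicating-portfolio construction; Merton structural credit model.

Key observation: the mandate to exhibit the hedge at every date and state singles out the replicating-portfolio construction on the 3-period tree with factors 1.42 and 0.81 from 199.

framework: replicating-portfolio construction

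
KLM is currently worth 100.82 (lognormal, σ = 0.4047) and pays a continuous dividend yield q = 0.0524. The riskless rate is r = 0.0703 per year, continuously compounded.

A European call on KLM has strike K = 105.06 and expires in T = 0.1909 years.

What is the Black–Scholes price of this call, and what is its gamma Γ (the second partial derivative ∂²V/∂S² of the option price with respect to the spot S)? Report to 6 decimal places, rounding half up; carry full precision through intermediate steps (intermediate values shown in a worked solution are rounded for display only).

price = 5.408463
Γ = 0.021982

σ√T = 0.4047·√0.1909 = 0.176822
d₁ = (ln(S/K) + (r−q+σ²/2)T) / (σ√T) = (ln(100.82/105.06) + (0.0703−0.0524+0.4047²/2)·0.1909) / 0.176822 = (-0.041195 + 0.019050) / 0.176822 = -0.125238
d₂ = d₁ − σ√T = -0.125238 − 0.176822 = -0.302060
e^{−rT} = 0.986669
e^{−qT} = 0.990047
N(d₁) = 0.450168,  N(d₂) = 0.381303
Call price V = S·e^{−qT}·N(d₁) − K·e^{−rT}·N(d₂) = 44.934171 − 39.525707 = 5.408463
φ(d₁) = (1/√(2π))·e^{−d₁²/2} = 0.395826
Γ = e^{−qT}·φ(d₁) / (S·σ·√T) = 0.021982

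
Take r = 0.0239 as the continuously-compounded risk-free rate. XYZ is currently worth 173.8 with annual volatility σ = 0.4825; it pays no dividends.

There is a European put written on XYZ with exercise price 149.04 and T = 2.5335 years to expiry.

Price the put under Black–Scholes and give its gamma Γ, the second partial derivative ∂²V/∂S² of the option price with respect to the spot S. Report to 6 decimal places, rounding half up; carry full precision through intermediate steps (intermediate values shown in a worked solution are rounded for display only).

σ√T = 0.4825·√2.5335 = 0.767994
d₁ = (ln(S/K) + (r+σ²/2)T) / (σ√T) = (ln(173.8/149.04) + (0.0239+0.4825²/2)·2.5335) / 0.767994 = (0.153690 + 0.355458) / 0.767994 = 0.662959
d₂ = d₁ − σ√T = 0.662959 − 0.767994 = -0.105035
e^{−rT} = 0.941246
N(−d₁) = 0.253678,  N(−d₂) = 0.541826
Put price V = K·e^{−rT}·N(−d₂) − S·N(−d₁) = 76.009142 − 44.089308 = 31.919834
φ(d₁) = (1/√(2π))·e^{−d₁²/2} = 0.320236
Γ = φ(d₁) / (S·σ·√T) = 0.002399

price = 31.919834
Γ = 0.002399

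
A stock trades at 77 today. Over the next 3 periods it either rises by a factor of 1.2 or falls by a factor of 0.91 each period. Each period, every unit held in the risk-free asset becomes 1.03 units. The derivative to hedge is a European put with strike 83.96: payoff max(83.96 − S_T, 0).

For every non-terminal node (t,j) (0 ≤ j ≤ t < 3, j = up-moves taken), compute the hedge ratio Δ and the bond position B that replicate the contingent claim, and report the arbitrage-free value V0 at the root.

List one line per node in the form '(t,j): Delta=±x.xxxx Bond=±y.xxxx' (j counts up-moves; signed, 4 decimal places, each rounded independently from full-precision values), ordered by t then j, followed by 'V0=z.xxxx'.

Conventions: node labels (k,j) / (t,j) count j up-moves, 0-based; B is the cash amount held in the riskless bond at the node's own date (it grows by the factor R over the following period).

(0,0): Delta=-0.4207 Bond=40.0782
(1,0): Delta=-0.6651 Bond=58.4062
(1,1): Delta=-0.1581 Bond=17.0192
(2,0): Delta=-1.0000 Bond=81.5146
(2,1): Delta=-0.3053 Bond=29.9038
(2,2): Delta=0.0000 Bond=0.0000
V0=7.6870

Since d<R<u, set p* = (R−d)/(u−d) = 0.4138; price each node as the discounted p*-expectation of its children.
At maturity the claim pays: V(3,0)=25.9350, V(3,1)=7.4436, V(3,2)=0.0000, V(3,3)=0.0000
  t=2,j=0: stock 63.7637 → up 76.5164 (V=7.4436), down 58.0250 (V=25.9350). Price 17.7509; hedge Δ=-1.0000, bond B=81.5146.
  t=2,j=1: stock 84.0840 → up 100.9008 (V=0.0000), down 76.5164 (V=7.4436). Price 4.2364; hedge Δ=-0.3053, bond B=29.9038.
  t=2,j=2: stock 110.8800 → up 133.0560 (V=0.0000), down 100.9008 (V=0.0000). Price 0.0000; hedge Δ=0.0000, bond B=0.0000.
  t=1,j=0: stock 70.0700 → up 84.0840 (V=4.2364), down 63.7637 (V=17.7509). Price 11.8045; hedge Δ=-0.6651, bond B=58.4062.
  t=1,j=1: stock 92.4000 → up 110.8800 (V=0.0000), down 84.0840 (V=4.2364). Price 2.4111; hedge Δ=-0.1581, bond B=17.0192.
  t=0,j=0: stock 77.0000 → up 92.4000 (V=2.4111), down 70.0700 (V=11.8045). Price 7.6870; hedge Δ=-0.4207, bond B=40.0782.
Verification: the root portfolio costs Δ(0,0)·S0 + B(0,0) = 7.6870, matching V0.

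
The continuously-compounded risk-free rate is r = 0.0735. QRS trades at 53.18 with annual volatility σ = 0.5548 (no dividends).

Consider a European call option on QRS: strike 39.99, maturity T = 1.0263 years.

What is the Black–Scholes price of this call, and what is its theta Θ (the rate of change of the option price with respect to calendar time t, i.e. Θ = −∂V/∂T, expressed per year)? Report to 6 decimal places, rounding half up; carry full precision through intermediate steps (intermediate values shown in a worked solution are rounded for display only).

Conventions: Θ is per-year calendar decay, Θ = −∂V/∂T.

price = 19.945183
Θ = -5.542790

σ√T = 0.5548·√1.0263 = 0.562048
d₁ = (ln(S/K) + (r+σ²/2)T) / (σ√T) = (ln(53.18/39.99) + (0.0735+0.5548²/2)·1.0263) / 0.562048 = (0.285053 + 0.233382) / 0.562048 = 0.922403
d₂ = d₁ − σ√T = 0.922403 − 0.562048 = 0.360355
e^{−rT} = 0.927342
N(d₁) = 0.821841,  N(d₂) = 0.640709
Call price V = S·N(d₁) − K·e^{−rT}·N(d₂) = 43.705497 − 23.760314 = 19.945183
φ(d₁) = (1/√(2π))·e^{−d₁²/2} = 0.260708
Θ = −S·φ(d₁)·σ/(2√T) − r·K·e^{−rT}·N(d₂) = −3.796407 − 1.746383 = -5.542790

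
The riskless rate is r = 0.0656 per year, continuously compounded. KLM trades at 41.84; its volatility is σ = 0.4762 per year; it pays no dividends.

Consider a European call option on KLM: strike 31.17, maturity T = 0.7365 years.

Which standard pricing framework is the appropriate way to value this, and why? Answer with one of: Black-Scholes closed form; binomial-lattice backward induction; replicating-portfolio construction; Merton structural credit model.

Key observation: the instrument is a plain European call (strike 31.17) on a lognormal asset; the exact continuous-time formula applies directly.

framework: Black-Scholes closed form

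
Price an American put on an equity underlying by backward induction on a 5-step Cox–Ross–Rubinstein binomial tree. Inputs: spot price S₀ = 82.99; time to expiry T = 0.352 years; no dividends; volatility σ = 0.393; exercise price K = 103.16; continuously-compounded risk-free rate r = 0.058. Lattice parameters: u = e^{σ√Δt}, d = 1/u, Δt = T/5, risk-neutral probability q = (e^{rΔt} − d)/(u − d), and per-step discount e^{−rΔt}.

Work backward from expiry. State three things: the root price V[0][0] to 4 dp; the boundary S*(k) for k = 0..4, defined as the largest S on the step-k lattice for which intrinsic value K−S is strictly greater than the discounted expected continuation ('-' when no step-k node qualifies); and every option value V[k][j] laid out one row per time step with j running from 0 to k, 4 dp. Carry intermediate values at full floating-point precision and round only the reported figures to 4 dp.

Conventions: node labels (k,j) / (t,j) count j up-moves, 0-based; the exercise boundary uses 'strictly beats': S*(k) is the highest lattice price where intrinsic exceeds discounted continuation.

params: Δt=0.07040 u=1.10991 d=0.90098 q=0.49354 e^(-rΔt)=0.99593
t_5 payoffs: 53.8885 42.4629 28.3879 11.0490 0.0000 0.0000
t_4: node(4,0) S=54.6867 payoff=48.4733 vs cont=48.0529 → 48.4733 [stop]  node(4,1) S=67.3680 payoff=35.7920 vs cont=35.3716 → 35.7920 [stop]  node(4,2) S=82.9900 payoff=20.1700 vs cont=19.7496 → 20.1700 [stop]  node(4,3) S=102.2345 payoff=0.9255 vs cont=5.5731 → 5.5731 [wait]  node(4,4) S=125.9417 payoff=0.0000 vs cont=0.0000 → 0.0000 [wait]  ⇒ S*(4)=82.9900
t_3: node(3,0) S=60.6971 payoff=42.4629 vs cont=42.0425 → 42.4629 [stop]  node(3,1) S=74.7721 payoff=28.3879 vs cont=27.9675 → 28.3879 [stop]  node(3,2) S=92.1110 payoff=11.0490 vs cont=12.9130 → 12.9130 [wait]  node(3,3) S=113.4706 payoff=0.0000 vs cont=2.8110 → 2.8110 [wait]  ⇒ S*(3)=74.7721
t_2: node(2,0) S=67.3680 payoff=35.7920 vs cont=35.3716 → 35.7920 [stop]  node(2,1) S=82.9900 payoff=20.1700 vs cont=20.6659 → 20.6659 [wait]  node(2,2) S=102.2345 payoff=0.9255 vs cont=7.8950 → 7.8950 [wait]  ⇒ S*(2)=67.3680
t_1: node(1,0) S=74.7721 payoff=28.3879 vs cont=28.2112 → 28.3879 [stop]  node(1,1) S=92.1110 payoff=11.0490 vs cont=14.3044 → 14.3044 [wait]  ⇒ S*(1)=74.7721
t_0: node(0,0) S=82.9900 payoff=20.1700 vs cont=21.3498 → 21.3498 [wait]  ⇒ S*(0)=-

price = 21.3498
boundary = - 74.7721 67.3680 74.7721 82.9900
tree:
21.3498
28.3879 14.3044
35.7920 20.6659 7.8950
42.4629 28.3879 12.9130 2.8110
48.4733 35.7920 20.1700 5.5731 0.0000
53.8885 42.4629 28.3879 11.0490 0.0000 0.0000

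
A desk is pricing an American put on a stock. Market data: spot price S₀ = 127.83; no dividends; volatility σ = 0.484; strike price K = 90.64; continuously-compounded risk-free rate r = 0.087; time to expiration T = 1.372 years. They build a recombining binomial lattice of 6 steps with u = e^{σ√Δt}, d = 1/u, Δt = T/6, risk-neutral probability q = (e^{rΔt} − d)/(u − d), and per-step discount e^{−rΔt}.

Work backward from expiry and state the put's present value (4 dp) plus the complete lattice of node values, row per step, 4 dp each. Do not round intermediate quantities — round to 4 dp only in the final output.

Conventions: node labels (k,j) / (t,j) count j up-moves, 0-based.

price = 7.3848
tree:
7.3848
11.8192 2.9896
18.4258 5.3049 0.6589
27.7689 9.2842 1.3062 0.0000
39.9908 15.9622 2.5894 0.0000 0.0000
50.4556 26.8008 5.1331 0.0000 0.0000 0.0000
58.7582 39.9908 10.1758 0.0000 0.0000 0.0000 0.0000

Δt=0.22867, u=1.26042, d=0.79339, q=0.48542, disc=e^(-rΔt)=0.98030
k=6 terminal: V=max(K-S,0) → 58.7582 39.9908 10.1758 0.0000 0.0000 0.0000 0.0000
k=5: j=0 S=40.1844 intr=50.4556 cont=48.6702 V=50.4556[EX]; j=1 S=63.8392 intr=26.8008 cont=25.0154 V=26.8008[EX]; j=2 S=101.4186 intr=0.0000 cont=5.1331 V=5.1331[hold]; j=3 S=161.1194 intr=0.0000 cont=0.0000 V=0.0000[hold]; j=4 S=255.9634 intr=0.0000 cont=0.0000 V=0.0000[hold]; j=5 S=406.6381 intr=0.0000 cont=0.0000 V=0.0000[hold]
k=4: j=0 S=50.6492 intr=39.9908 cont=38.2054 V=39.9908[EX]; j=1 S=80.4642 intr=10.1758 cont=15.9622 V=15.9622[hold]; j=2 S=127.8300 intr=0.0000 cont=2.5894 V=2.5894[hold]; j=3 S=203.0780 intr=0.0000 cont=0.0000 V=0.0000[hold]; j=4 S=322.6213 intr=0.0000 cont=0.0000 V=0.0000[hold]
k=3: j=0 S=63.8392 intr=26.8008 cont=27.7689 V=27.7689[hold]; j=1 S=101.4186 intr=0.0000 cont=9.2842 V=9.2842[hold]; j=2 S=161.1194 intr=0.0000 cont=1.3062 V=1.3062[hold]; j=3 S=255.9634 intr=0.0000 cont=0.0000 V=0.0000[hold]
k=2: j=0 S=80.4642 intr=10.1758 cont=18.4258 V=18.4258[hold]; j=1 S=127.8300 intr=0.0000 cont=5.3049 V=5.3049[hold]; j=2 S=203.0780 intr=0.0000 cont=0.6589 V=0.6589[hold]
k=1: j=0 S=101.4186 intr=0.0000 cont=11.8192 V=11.8192[hold]; j=1 S=161.1194 intr=0.0000 cont=2.9896 V=2.9896[hold]
k=0: j=0 S=127.8300 intr=0.0000 cont=7.3848 V=7.3848[hold]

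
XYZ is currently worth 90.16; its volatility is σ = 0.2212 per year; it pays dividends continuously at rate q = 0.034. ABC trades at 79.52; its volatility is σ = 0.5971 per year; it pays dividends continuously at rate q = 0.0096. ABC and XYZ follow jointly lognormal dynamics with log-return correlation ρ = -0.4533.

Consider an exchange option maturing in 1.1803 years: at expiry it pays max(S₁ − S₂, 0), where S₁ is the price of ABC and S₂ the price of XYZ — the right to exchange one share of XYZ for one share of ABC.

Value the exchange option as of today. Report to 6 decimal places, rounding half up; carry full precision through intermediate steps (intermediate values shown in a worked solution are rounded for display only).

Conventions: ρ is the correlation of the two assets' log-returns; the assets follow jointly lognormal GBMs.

exchange price = 21.481927

σ_eff = √(σ₁² + σ₂² − 2ρσ₁σ₂) = √(0.5971² + 0.2212² − 2·-0.4533·0.5971·0.2212) = 0.724707
d₁ = (ln(S₁/S₂) + (q₂ − q₁ + σ_eff²/2)T) / (σ_eff√T) = (ln(79.52/90.16) + (0.034 − 0.0096 + 0.262600)·1.1803) / 0.787333 = 0.270748
d₂ = d₁ − σ_eff√T = 0.270748 − 0.787333 = -0.516585
N(d₁) = 0.606708,  N(d₂) = 0.302723
V = S₁·e^{−q₁T}·N(d₁) − S₂·e^{−q₂T}·N(d₂) = 47.701809 − 26.219882 = 21.481927
Key observation: no risk-free rate is needed — with the second asset as numeraire the exchange option is a call on the ratio S₁/S₂, and r cancels out of the value.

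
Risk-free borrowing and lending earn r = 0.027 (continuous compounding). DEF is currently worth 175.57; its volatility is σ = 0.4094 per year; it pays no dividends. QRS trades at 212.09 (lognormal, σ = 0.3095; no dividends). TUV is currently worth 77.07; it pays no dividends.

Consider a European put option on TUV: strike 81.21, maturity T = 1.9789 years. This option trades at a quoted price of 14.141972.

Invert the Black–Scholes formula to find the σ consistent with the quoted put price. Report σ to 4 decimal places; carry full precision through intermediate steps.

At σ = 0.3311 the Black–Scholes value reproduces the quote:
σ√T = 0.3311·√1.9789 = 0.465770
d₁ = (ln(S/K) + (r+σ²/2)T) / (σ√T) = (ln(77.07/81.21) + (0.027+0.3311²/2)·1.9789) / 0.465770 = (-0.052324 + 0.161901) / 0.465770 = 0.235259
d₂ = d₁ − σ√T = 0.235259 − 0.465770 = -0.230510
e^{−rT} = 0.947972
N(−d₁) = 0.407004,  N(−d₂) = 0.591152
V = K·e^{−rT}·N(−d₂) − S·N(−d₁) = 45.509748 − 31.367776 = 14.141972 (equal to the quote); since ∂V/∂σ > 0 for all σ, the implied volatility is unique

sigma = 0.3311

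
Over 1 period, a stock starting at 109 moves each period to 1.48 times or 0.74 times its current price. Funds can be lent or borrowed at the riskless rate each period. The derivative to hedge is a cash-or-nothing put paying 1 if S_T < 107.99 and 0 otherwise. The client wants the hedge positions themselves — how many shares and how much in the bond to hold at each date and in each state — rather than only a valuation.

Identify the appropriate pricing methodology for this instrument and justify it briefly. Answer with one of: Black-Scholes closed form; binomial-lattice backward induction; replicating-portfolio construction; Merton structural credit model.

Key observation: the deliverable is the dynamic trading strategy on the 1-step tree (spot 109, moves 1.48 and 0.74), so the valuation must go through the node-by-node replicating-portfolio solve.

framework: replicating-portfolio construction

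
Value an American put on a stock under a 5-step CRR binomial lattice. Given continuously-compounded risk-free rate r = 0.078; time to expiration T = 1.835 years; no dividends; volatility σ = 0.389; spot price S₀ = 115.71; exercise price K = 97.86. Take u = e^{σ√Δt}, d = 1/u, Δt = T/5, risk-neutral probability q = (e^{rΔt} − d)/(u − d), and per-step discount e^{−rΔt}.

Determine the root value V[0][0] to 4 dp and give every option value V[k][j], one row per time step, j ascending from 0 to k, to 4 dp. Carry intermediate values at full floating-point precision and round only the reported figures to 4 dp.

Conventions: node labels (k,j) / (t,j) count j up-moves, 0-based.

price = 9.9005
tree:
9.9005
16.4705 3.9656
26.5237 7.4655 0.7285
40.7995 13.9176 1.5066 0.0000
52.7793 25.6361 3.1157 0.0000 0.0000
62.2440 40.7995 6.4432 0.0000 0.0000 0.0000

Δt=0.36700, u=1.26574, d=0.79005, q=0.50240, disc=e^(-rΔt)=0.97178
k=5 terminal: V=max(K-S,0) → 62.2440 40.7995 6.4432 0.0000 0.0000 0.0000
k=4: j=0 S=45.0807 intr=52.7793 cont=50.0177 V=52.7793[EX]; j=1 S=72.2239 intr=25.6361 cont=22.8745 V=25.6361[EX]; j=2 S=115.7100 intr=0.0000 cont=3.1157 V=3.1157[hold]; j=3 S=185.3792 intr=0.0000 cont=0.0000 V=0.0000[hold]; j=4 S=296.9964 intr=0.0000 cont=0.0000 V=0.0000[hold]
k=3: j=0 S=57.0605 intr=40.7995 cont=38.0379 V=40.7995[EX]; j=1 S=91.4168 intr=6.4432 cont=13.9176 V=13.9176[hold]; j=2 S=146.4590 intr=0.0000 cont=1.5066 V=1.5066[hold]; j=3 S=234.6422 intr=0.0000 cont=0.0000 V=0.0000[hold]
k=2: j=0 S=72.2239 intr=25.6361 cont=26.5237 V=26.5237[hold]; j=1 S=115.7100 intr=0.0000 cont=7.4655 V=7.4655[hold]; j=2 S=185.3792 intr=0.0000 cont=0.7285 V=0.7285[hold]
k=1: j=0 S=91.4168 intr=6.4432 cont=16.4705 V=16.4705[hold]; j=1 S=146.4590 intr=0.0000 cont=3.9656 V=3.9656[hold]
k=0: j=0 S=115.7100 intr=0.0000 cont=9.9005 V=9.9005[hold]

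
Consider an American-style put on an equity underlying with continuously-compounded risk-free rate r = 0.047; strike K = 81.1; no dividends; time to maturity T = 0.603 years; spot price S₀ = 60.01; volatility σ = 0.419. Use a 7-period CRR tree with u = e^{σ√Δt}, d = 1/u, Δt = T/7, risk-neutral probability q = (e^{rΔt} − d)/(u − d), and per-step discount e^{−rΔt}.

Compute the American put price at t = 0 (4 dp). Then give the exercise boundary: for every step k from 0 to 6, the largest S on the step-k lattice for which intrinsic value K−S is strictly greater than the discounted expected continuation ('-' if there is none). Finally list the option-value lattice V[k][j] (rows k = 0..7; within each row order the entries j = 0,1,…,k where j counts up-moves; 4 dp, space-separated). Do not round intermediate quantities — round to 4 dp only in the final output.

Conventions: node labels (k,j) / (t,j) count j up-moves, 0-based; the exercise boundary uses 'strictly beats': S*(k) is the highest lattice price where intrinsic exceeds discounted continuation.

params: Δt=0.08614 u=1.13086 d=0.88428 q=0.48575 e^(-rΔt)=0.99596
t_7 payoffs: 55.7273 48.6524 39.6047 28.0341 13.2372 0.0000 0.0000 0.0000
t_6: node(6,0) S=28.6929 payoff=52.4071 vs cont=52.0794 → 52.4071 [stop]  node(6,1) S=36.6936 payoff=44.4064 vs cont=44.0787 → 44.4064 [stop]  node(6,2) S=46.9253 payoff=34.1747 vs cont=33.8470 → 34.1747 [stop]  node(6,3) S=60.0100 payoff=21.0900 vs cont=20.7623 → 21.0900 [stop]  node(6,4) S=76.7432 payoff=4.3568 vs cont=6.7798 → 6.7798 [wait]  node(6,5) S=98.1423 payoff=0.0000 vs cont=0.0000 → 0.0000 [wait]  node(6,6) S=125.5084 payoff=0.0000 vs cont=0.0000 → 0.0000 [wait]  ⇒ S*(6)=60.0100
t_5: node(5,0) S=32.4476 payoff=48.6524 vs cont=48.3247 → 48.6524 [stop]  node(5,1) S=41.4953 payoff=39.6047 vs cont=39.2770 → 39.6047 [stop]  node(5,2) S=53.0659 payoff=28.0341 vs cont=27.7064 → 28.0341 [stop]  node(5,3) S=67.8628 payoff=13.2372 vs cont=14.0817 → 14.0817 [wait]  node(5,4) S=86.7857 payoff=0.0000 vs cont=3.4724 → 3.4724 [wait]  node(5,5) S=110.9851 payoff=0.0000 vs cont=0.0000 → 0.0000 [wait]  ⇒ S*(5)=53.0659
t_4: node(4,0) S=36.6936 payoff=44.4064 vs cont=44.0787 → 44.4064 [stop]  node(4,1) S=46.9253 payoff=34.1747 vs cont=33.8470 → 34.1747 [stop]  node(4,2) S=60.0100 payoff=21.0900 vs cont=21.1709 → 21.1709 [wait]  node(4,3) S=76.7432 payoff=4.3568 vs cont=8.8922 → 8.8922 [wait]  node(4,4) S=98.1423 payoff=0.0000 vs cont=1.7785 → 1.7785 [wait]  ⇒ S*(4)=46.9253
t_3: node(3,0) S=41.4953 payoff=39.6047 vs cont=39.2770 → 39.6047 [stop]  node(3,1) S=53.0659 payoff=28.0341 vs cont=27.7456 → 28.0341 [stop]  node(3,2) S=67.8628 payoff=13.2372 vs cont=15.1451 → 15.1451 [wait]  node(3,3) S=86.7857 payoff=0.0000 vs cont=5.4148 → 5.4148 [wait]  ⇒ S*(3)=53.0659
t_2: node(2,0) S=46.9253 payoff=34.1747 vs cont=33.8470 → 34.1747 [stop]  node(2,1) S=60.0100 payoff=21.0900 vs cont=21.6853 → 21.6853 [wait]  node(2,2) S=76.7432 payoff=4.3568 vs cont=10.3765 → 10.3765 [wait]  ⇒ S*(2)=46.9253
t_1: node(1,0) S=53.0659 payoff=28.0341 vs cont=27.9944 → 28.0341 [stop]  node(1,1) S=67.8628 payoff=13.2372 vs cont=16.1267 → 16.1267 [wait]  ⇒ S*(1)=53.0659
t_0: node(0,0) S=60.0100 payoff=21.0900 vs cont=22.1602 → 22.1602 [wait]  ⇒ S*(0)=-

price = 22.1602
boundary = - 53.0659 46.9253 53.0659 46.9253 53.0659 60.0100
tree:
22.1602
28.0341 16.1267
34.1747 21.6853 10.3765
39.6047 28.0341 15.1451 5.4148
44.4064 34.1747 21.1709 8.8922 1.7785
48.6524 39.6047 28.0341 14.0817 3.4724 0.0000
52.4071 44.4064 34.1747 21.0900 6.7798 0.0000 0.0000
55.7273 48.6524 39.6047 28.0341 13.2372 0.0000 0.0000 0.0000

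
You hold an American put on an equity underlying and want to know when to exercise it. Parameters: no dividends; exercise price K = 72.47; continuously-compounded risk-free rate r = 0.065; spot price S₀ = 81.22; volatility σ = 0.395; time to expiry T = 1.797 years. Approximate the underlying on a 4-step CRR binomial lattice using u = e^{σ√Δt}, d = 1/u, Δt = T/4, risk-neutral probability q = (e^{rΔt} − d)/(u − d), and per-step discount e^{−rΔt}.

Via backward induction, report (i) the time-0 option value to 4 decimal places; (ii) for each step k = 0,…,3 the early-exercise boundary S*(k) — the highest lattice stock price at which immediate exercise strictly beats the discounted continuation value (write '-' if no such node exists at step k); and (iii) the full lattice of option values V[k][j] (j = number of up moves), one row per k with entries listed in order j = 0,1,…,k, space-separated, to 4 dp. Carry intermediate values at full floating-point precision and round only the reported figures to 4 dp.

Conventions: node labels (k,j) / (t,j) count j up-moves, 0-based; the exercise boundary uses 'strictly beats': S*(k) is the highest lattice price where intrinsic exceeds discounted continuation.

Δt=0.44925, u=1.30311, d=0.76740, q=0.48951, disc=e^(-rΔt)=0.97122
k=4 terminal: V=max(K-S,0) → 44.3031 24.6399 0.0000 0.0000 0.0000
k=3: j=0 S=36.7046 intr=35.7654 cont=33.6798 V=35.7654[EX]; j=1 S=62.3279 intr=10.1421 cont=12.2165 V=12.2165[hold]; j=2 S=105.8385 intr=0.0000 cont=0.0000 V=0.0000[hold]; j=3 S=179.7238 intr=0.0000 cont=0.0000 V=0.0000[hold]  S*(3)=36.7046
k=2: j=0 S=47.8301 intr=24.6399 cont=23.5405 V=24.6399[EX]; j=1 S=81.2200 intr=0.0000 cont=6.0569 V=6.0569[hold]; j=2 S=137.9192 intr=0.0000 cont=0.0000 V=0.0000[hold]  S*(2)=47.8301
k=1: j=0 S=62.3279 intr=10.1421 cont=15.0961 V=15.0961[hold]; j=1 S=105.8385 intr=0.0000 cont=3.0030 V=3.0030[hold]  S*(1)=-
k=0: j=0 S=81.2200 intr=0.0000 cont=8.9123 V=8.9123[hold]  S*(0)=-

price = 8.9123
boundary = - - 47.8301 36.7046
tree:
8.9123
15.0961 3.0030
24.6399 6.0569 0.0000
35.7654 12.2165 0.0000 0.0000
44.3031 24.6399 0.0000 0.0000 0.0000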